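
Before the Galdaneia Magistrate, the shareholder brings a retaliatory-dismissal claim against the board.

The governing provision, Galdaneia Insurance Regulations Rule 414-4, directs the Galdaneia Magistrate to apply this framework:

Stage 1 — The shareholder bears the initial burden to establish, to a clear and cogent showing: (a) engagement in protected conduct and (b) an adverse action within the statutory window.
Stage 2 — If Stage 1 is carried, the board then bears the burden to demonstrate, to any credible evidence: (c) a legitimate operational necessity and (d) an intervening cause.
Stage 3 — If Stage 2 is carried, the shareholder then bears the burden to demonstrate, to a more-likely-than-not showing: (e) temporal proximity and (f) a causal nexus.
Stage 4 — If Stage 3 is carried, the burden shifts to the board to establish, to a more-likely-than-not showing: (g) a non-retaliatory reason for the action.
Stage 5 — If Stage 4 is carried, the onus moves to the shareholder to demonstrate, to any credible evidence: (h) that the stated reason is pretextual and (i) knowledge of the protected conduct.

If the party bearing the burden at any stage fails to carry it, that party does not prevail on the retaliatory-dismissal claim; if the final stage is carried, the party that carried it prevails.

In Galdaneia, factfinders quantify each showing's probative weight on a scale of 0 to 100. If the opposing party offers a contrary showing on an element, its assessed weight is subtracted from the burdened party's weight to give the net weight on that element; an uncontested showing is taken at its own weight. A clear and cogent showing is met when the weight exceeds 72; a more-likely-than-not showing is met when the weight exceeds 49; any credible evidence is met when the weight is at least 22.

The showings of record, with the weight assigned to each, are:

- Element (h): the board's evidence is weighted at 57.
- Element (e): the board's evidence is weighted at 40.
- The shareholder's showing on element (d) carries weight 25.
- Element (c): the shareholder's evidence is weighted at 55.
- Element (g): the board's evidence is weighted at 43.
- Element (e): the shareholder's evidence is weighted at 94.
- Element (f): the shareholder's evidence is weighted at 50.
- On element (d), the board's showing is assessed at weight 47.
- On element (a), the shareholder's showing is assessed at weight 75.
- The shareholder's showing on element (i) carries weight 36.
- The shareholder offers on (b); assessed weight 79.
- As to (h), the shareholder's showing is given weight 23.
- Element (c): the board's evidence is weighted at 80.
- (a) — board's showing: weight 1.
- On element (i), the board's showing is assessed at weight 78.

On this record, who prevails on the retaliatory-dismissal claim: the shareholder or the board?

shareholder

Stage 1 (shareholder, a clear and cogent showing, weight exceeds 72): (a) net 75−1=74 > 72 — meets; (b) 79 > 72 — meets.
  Stage 1 carried; the burden shifts to the board.
Stage 2 (board, any credible evidence, weight is at least 22): (c) net 80−55=25 ≥ 22 — meets; (d) net 47−25=22 ≥ 22 — meets.
  All elements met. The burden passes to the shareholder.
Stage 3 (shareholder, a more-likely-than-not showing, weight exceeds 49): (e) net 94−40=54 > 49 — meets; (f) 50 > 49 — meets.
  Stage 3 is satisfied; the onus moves to the board.
Stage 4 (board, a more-likely-than-not showing, weight exceeds 49): (g) 43 ≤ 49 — fails.
  Not every element is met, so the board fails to carry Stage 4.
The shareholder prevails.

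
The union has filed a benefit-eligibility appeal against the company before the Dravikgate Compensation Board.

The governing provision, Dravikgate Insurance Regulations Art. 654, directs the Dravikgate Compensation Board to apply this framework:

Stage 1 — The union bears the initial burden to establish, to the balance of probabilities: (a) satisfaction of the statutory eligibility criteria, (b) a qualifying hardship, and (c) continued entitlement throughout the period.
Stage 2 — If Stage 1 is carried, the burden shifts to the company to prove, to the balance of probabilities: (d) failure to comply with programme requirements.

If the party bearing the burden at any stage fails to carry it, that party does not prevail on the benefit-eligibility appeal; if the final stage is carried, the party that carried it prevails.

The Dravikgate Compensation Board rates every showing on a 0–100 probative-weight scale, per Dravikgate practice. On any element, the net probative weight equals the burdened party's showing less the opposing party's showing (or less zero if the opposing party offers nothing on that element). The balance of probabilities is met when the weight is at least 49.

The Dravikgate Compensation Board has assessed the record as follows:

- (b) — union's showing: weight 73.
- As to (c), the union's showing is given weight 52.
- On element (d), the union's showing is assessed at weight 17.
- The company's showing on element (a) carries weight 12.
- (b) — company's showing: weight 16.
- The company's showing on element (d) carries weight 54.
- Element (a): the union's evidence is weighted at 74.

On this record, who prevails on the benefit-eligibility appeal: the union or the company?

Stage 1 — burden on union; standard: the balance of probabilities (weight is at least 49).
    (a): 74 − 12 = 62 ≥ 49 [met]
    (b): 73 − 16 = 57 ≥ 49 [met]
    (c): 52 ≥ 49 [met]
  All elements met. The burden passes to the company.
Stage 2 — burden on company; standard: the balance of probabilities (weight is at least 49).
    (d): 54 − 17 = 37 < 49 [not met]
  Stage 2 not carried; the company fails its burden.
The analysis ends at Stage 2; the union prevails.

union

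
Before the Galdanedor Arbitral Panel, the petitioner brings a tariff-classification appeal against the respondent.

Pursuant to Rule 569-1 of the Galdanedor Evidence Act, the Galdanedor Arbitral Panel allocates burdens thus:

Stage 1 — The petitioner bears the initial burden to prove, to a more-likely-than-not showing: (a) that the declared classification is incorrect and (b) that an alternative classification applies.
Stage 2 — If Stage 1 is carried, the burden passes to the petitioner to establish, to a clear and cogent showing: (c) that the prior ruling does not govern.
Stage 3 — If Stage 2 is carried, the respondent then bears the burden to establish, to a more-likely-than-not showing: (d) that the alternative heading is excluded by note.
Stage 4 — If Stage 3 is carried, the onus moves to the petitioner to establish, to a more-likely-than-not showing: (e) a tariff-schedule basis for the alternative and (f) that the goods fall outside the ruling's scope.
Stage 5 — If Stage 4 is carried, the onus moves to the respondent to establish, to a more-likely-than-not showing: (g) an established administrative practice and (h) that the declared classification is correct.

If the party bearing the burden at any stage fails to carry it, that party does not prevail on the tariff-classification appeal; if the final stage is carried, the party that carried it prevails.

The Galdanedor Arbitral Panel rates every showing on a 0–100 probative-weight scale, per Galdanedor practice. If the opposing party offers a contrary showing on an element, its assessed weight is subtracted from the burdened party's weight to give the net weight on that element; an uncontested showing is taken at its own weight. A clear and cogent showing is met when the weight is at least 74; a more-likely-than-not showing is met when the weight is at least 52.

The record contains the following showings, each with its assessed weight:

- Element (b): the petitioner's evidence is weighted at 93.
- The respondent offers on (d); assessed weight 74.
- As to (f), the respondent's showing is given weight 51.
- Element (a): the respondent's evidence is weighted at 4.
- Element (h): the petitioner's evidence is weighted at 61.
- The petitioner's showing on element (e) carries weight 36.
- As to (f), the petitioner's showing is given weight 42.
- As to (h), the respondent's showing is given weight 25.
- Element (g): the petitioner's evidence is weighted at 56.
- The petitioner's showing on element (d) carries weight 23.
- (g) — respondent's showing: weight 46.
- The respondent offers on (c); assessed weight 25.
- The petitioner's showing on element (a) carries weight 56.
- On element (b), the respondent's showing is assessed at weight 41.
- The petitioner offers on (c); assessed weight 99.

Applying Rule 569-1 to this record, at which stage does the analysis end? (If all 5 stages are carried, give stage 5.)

stage 3

Stage 1 (petitioner, a more-likely-than-not showing, weight is at least 52): (a) net 56−4=52 ≥ 52 — meets; (b) net 93−41=52 ≥ 52 — meets.
  Stage 1 carried; the burden remains with the petitioner.
Stage 2 (petitioner, a clear and cogent showing, weight is at least 74): (c) net 99−25=74 ≥ 74 — meets.
  Stage 2 is satisfied; the onus moves to the respondent.
Stage 3 (respondent, a more-likely-than-not showing, weight is at least 52): (d) net 74−23=51 < 52 — fails.
  Stage 3 not carried; the respondent fails its burden.
The petitioner prevails.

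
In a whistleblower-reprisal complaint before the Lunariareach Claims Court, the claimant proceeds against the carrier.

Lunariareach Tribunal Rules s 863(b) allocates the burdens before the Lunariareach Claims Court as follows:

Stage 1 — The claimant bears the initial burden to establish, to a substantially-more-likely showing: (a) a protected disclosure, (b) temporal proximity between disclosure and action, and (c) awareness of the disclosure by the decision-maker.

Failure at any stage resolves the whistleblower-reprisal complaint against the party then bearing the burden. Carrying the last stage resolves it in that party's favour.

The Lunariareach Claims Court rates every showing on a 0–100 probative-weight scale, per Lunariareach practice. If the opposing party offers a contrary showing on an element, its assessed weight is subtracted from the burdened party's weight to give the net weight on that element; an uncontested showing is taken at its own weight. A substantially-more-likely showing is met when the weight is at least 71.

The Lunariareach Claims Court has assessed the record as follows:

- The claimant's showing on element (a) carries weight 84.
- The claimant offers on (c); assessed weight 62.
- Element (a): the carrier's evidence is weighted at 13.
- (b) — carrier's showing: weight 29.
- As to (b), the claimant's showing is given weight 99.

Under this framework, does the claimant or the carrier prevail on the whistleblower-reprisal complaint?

Stage 1 (claimant, a substantially-more-likely showing, weight is at least 71): (a) net 84−13=71 ≥ 71 — meets; (b) net 99−29=70 < 71 — fails; (c) 62 < 71 — fails.
  Stage 1 not carried; the claimant fails its burden.
So the carrier prevails.

carrier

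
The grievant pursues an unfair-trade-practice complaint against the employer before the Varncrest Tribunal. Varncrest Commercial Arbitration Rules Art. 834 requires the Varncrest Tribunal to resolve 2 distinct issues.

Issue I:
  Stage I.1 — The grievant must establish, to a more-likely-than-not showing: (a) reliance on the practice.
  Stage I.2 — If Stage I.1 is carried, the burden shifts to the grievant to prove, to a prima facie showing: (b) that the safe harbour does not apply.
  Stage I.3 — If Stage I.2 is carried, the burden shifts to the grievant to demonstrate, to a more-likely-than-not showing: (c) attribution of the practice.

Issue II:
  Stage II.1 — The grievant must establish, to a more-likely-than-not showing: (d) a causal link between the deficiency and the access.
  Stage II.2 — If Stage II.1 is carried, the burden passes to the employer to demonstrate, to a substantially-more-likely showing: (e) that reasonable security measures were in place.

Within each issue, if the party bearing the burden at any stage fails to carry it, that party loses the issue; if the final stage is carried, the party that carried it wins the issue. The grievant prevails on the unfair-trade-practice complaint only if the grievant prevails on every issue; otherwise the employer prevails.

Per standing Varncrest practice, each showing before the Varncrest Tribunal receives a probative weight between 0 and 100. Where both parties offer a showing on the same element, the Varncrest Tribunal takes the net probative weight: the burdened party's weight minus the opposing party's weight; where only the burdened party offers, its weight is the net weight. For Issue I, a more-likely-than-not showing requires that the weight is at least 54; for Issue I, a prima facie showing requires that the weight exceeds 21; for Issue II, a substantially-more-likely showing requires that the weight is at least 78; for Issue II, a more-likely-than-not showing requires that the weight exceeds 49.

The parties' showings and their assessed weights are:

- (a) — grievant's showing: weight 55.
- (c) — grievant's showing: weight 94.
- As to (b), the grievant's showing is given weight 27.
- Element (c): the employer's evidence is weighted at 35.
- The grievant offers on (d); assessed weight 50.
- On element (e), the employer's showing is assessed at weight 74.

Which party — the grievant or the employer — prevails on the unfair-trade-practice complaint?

grievant

— Issue I —
Stage I.1 — burden on grievant; standard: a more-likely-than-not showing (weight is at least 54).
    (a): 55 ≥ 54 [met]
  Stage I.1 carried; the burden remains with the grievant.
Stage I.2 — burden on grievant; standard: a prima facie showing (weight exceeds 21).
    (b): 27 > 21 [met]
  Stage I.2 is satisfied; the grievant continues to bear the burden.
Stage I.3 — burden on grievant; standard: a more-likely-than-not showing (weight is at least 54).
    (c): 94 − 35 = 59 ≥ 54 [met]
  All elements met at the final stage.
With every stage satisfied, the grievant prevails on this issue.
— Issue II —
Stage II.1 (grievant, a more-likely-than-not showing, weight exceeds 49): (d) 50 > 49 — meets.
  All elements met. The burden passes to the employer.
Stage II.2 (employer, a substantially-more-likely showing, weight is at least 78): (e) 74 < 78 — fails.
  The employer does not carry Stage II.2.
The analysis ends at Stage II.2; the grievant prevails on this issue.
Per-issue: Issue I → grievant; Issue II → grievant. The grievant must prevail on every issue; overall, the grievant prevails.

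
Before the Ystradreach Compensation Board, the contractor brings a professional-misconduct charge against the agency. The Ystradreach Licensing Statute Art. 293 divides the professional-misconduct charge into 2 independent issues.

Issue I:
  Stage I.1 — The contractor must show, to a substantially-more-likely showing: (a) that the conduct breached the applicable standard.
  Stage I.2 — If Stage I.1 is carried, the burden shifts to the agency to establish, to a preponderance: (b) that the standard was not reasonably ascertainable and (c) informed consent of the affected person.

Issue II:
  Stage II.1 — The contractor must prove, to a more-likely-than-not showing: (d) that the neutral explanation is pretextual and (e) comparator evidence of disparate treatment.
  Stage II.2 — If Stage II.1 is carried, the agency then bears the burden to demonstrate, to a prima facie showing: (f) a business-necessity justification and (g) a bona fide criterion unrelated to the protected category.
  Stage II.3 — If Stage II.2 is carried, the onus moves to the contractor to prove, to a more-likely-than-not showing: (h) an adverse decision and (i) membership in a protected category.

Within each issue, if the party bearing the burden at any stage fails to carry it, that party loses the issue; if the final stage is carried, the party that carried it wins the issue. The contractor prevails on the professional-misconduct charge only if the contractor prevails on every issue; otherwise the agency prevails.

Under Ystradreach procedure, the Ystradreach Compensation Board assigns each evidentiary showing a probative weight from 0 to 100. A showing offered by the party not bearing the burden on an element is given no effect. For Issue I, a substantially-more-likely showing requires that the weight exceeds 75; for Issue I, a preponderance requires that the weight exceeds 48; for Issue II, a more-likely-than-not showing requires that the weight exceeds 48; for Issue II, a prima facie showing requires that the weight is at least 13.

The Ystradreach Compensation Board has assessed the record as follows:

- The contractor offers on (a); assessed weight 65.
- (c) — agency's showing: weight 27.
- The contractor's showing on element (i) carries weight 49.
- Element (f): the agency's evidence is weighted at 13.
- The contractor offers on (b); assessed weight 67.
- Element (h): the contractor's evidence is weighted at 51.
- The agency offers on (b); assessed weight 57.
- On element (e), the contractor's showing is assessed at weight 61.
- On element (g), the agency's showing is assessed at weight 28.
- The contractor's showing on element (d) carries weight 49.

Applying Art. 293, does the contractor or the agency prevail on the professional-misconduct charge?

— Issue I —
At Stage I.1 the contractor must meet a substantially-more-likely showing (weight exceeds 75): on (a) the weight is 65, ≤ 75, so (a) does not meet the standard.
  Stage I.1 not carried; the contractor fails its burden.
So the agency prevails on this issue.
— Issue II —
Stage II.1 — burden on contractor; standard: a more-likely-than-not showing (weight exceeds 48).
    (d): 49 > 48 [met]
    (e): 61 > 48 [met]
  Stage II.1 carried; the burden shifts to the agency.
Stage II.2 — burden on agency; standard: a prima facie showing (weight is at least 13).
    (f): 13 ≥ 13 [met]
    (g): 28 ≥ 13 [met]
  The agency carries Stage II.2; the contractor now bears the burden.
Stage II.3 — burden on contractor; standard: a more-likely-than-not showing (weight exceeds 48).
    (h): 51 > 48 [met]
    (i): 49 > 48 [met]
  The contractor carries the last stage.
With every stage satisfied, the contractor prevails on this issue.
Per-issue: Issue I → agency; Issue II → contractor. The contractor must prevail on every issue; overall, the agency prevails.

agency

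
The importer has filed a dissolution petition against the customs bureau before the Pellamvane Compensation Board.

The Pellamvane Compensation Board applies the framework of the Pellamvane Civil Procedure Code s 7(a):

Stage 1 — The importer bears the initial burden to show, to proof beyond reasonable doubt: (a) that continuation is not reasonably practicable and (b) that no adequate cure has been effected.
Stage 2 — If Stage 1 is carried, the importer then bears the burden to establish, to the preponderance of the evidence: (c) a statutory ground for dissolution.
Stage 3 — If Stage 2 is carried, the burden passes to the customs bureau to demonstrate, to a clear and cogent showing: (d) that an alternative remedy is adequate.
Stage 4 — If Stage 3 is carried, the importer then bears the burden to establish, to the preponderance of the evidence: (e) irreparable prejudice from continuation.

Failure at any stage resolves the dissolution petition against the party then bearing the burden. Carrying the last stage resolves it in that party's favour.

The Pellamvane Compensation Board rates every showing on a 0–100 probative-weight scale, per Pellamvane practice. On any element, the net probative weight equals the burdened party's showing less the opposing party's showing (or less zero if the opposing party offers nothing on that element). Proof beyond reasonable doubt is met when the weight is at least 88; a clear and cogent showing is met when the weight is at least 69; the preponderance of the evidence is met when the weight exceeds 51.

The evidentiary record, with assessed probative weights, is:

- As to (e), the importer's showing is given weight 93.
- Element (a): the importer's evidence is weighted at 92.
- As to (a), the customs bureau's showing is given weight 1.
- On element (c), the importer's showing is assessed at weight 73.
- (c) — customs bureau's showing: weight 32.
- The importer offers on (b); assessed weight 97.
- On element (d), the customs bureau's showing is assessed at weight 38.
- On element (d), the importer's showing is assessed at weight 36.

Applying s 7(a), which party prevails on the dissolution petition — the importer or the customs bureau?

customs bureau

Stage 1 — burden on importer; standard: proof beyond reasonable doubt (weight is at least 88).
    (a): 92 − 1 = 91 ≥ 88 [met]
    (b): 97 ≥ 88 [met]
  Stage 1 is satisfied; the importer continues to bear the burden.
Stage 2 — burden on importer; standard: the preponderance of the evidence (weight exceeds 51).
    (c): 73 − 32 = 41 ≤ 51 [not met]
  The importer does not carry Stage 2.
So the customs bureau prevails.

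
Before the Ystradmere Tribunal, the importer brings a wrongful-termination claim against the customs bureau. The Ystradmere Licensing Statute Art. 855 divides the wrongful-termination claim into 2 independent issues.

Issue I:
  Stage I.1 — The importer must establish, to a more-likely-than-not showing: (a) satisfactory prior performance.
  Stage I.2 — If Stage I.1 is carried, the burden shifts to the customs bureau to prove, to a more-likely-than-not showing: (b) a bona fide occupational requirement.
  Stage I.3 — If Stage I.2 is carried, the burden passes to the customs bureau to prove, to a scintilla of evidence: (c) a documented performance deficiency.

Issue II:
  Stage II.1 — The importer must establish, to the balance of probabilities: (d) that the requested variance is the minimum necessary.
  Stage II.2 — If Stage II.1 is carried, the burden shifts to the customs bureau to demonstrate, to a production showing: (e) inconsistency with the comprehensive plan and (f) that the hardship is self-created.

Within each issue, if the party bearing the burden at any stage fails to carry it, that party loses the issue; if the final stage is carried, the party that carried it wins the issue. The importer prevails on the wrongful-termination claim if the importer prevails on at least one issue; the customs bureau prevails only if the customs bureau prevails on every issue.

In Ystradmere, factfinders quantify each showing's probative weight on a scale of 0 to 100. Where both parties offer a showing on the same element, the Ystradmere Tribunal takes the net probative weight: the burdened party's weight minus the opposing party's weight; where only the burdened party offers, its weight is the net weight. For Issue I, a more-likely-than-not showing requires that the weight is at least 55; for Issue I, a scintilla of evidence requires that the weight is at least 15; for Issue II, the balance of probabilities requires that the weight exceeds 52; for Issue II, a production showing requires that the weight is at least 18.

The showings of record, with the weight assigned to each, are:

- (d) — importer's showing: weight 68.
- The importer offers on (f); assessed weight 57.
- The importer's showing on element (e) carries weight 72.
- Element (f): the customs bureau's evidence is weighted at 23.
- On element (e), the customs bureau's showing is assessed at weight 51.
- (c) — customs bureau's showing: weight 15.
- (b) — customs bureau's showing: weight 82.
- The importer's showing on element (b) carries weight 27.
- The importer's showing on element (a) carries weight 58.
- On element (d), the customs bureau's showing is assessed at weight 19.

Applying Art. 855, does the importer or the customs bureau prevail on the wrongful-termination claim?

customs bureau

— Issue I —
Stage I.1 — burden on importer; standard: a more-likely-than-not showing (weight is at least 55).
    (a): 58 ≥ 55 [met]
  Stage I.1 carried; the burden shifts to the customs bureau.
Stage I.2 — burden on customs bureau; standard: a more-likely-than-not showing (weight is at least 55).
    (b): 82 − 27 = 55 ≥ 55 [met]
  All elements met. The customs bureau retains the burden for Stage I.3.
Stage I.3 — burden on customs bureau; standard: a scintilla of evidence (weight is at least 15).
    (c): 15 ≥ 15 [met]
  Stage I.3 carried; the final stage is satisfied.
Every stage carried; the customs bureau prevails on this issue.
— Issue II —
At Stage II.1 the importer must meet the balance of probabilities (weight exceeds 52): on (d) the weight is 68 less the opposing 19 gives net 49, ≤ 52, so (d) does not meet the standard.
  Stage II.1 not carried; the importer fails its burden.
The customs bureau prevails on this issue.
Per-issue: Issue I → customs bureau; Issue II → customs bureau. The importer must prevail on at least one issue; overall, the customs bureau prevails.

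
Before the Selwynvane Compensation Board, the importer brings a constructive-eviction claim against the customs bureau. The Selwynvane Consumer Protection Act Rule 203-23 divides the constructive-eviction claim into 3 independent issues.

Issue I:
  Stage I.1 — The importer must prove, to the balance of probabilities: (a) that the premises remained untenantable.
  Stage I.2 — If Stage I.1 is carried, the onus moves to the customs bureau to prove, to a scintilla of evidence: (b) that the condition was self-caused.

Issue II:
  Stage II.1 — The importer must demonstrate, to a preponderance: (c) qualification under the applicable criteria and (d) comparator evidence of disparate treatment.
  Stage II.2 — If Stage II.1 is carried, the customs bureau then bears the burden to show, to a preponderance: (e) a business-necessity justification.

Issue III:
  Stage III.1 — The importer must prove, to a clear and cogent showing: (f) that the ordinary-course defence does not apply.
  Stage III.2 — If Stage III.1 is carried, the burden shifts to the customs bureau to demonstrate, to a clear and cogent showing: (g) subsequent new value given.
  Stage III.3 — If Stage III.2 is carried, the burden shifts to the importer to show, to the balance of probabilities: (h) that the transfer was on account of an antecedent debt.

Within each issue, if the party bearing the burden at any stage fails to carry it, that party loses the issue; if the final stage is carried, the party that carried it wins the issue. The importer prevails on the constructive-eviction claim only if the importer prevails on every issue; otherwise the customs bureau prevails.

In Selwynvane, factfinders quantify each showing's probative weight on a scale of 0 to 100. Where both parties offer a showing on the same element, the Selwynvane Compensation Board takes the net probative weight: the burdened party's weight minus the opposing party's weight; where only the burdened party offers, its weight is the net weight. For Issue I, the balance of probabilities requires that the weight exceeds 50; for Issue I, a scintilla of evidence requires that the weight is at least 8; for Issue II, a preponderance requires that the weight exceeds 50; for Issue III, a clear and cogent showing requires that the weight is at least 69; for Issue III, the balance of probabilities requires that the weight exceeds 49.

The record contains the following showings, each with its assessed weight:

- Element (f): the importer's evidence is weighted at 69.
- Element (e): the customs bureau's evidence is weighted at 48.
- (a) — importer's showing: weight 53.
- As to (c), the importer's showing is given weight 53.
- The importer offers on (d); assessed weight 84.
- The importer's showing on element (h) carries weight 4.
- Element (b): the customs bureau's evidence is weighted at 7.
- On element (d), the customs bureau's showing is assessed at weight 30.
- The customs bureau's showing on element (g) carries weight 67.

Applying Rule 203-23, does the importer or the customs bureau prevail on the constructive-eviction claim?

— Issue I —
Stage I.1 — burden on importer; standard: the balance of probabilities (weight exceeds 50).
    (a): 53 > 50 [met]
  The importer carries Stage I.1; the customs bureau now bears the burden.
Stage I.2 — burden on customs bureau; standard: a scintilla of evidence (weight is at least 8).
    (b): 7 < 8 [not met]
  Stage I.2 not carried; the customs bureau fails its burden.
The analysis ends at Stage I.2; the importer prevails on this issue.
— Issue II —
Stage II.1 (importer, a preponderance, weight exceeds 50): (c) 53 > 50 — meets; (d) net 84−30=54 > 50 — meets.
  All elements met. The burden passes to the customs bureau.
Stage II.2 (customs bureau, a preponderance, weight exceeds 50): (e) 48 ≤ 50 — fails.
  Not every element is met, so the customs bureau fails to carry Stage II.2.
The importer prevails on this issue.
— Issue III —
Stage III.1 (importer, a clear and cogent showing, weight is at least 69): (f) 69 ≥ 69 — meets.
  Stage III.1 is satisfied; the onus moves to the customs bureau.
Stage III.2 (customs bureau, a clear and cogent showing, weight is at least 69): (g) 67 < 69 — fails.
  The customs bureau does not carry Stage III.2.
The analysis ends at Stage III.2; the importer prevails on this issue.
Per-issue: Issue I → importer; Issue II → importer; Issue III → importer. The importer must prevail on every issue; overall, the importer prevails.

importer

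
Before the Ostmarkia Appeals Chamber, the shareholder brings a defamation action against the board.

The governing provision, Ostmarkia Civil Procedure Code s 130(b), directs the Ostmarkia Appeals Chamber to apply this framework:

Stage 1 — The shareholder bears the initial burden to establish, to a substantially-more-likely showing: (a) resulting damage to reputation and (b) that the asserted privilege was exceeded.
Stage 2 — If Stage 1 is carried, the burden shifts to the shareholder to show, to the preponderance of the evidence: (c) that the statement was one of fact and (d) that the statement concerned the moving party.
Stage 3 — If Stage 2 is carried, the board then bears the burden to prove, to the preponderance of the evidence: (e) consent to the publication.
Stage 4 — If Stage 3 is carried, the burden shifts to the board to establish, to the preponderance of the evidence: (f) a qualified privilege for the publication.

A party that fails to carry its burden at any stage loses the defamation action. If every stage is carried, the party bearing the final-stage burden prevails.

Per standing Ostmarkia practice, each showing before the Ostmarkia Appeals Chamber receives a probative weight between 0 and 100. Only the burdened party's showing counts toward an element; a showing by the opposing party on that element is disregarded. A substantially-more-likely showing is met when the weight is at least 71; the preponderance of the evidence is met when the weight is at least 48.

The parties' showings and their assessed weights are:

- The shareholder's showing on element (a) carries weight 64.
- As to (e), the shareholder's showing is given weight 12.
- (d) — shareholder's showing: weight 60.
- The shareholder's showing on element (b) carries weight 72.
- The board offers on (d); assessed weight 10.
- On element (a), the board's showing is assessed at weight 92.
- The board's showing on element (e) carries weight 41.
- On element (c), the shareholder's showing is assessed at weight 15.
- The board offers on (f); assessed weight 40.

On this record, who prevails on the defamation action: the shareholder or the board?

board

Stage 1 (shareholder, a substantially-more-likely showing, weight is at least 71): (a) 64 (board's 92 disregarded) < 71 — fails; (b) 72 ≥ 71 — meets.
  The shareholder does not carry Stage 1.
The board prevails.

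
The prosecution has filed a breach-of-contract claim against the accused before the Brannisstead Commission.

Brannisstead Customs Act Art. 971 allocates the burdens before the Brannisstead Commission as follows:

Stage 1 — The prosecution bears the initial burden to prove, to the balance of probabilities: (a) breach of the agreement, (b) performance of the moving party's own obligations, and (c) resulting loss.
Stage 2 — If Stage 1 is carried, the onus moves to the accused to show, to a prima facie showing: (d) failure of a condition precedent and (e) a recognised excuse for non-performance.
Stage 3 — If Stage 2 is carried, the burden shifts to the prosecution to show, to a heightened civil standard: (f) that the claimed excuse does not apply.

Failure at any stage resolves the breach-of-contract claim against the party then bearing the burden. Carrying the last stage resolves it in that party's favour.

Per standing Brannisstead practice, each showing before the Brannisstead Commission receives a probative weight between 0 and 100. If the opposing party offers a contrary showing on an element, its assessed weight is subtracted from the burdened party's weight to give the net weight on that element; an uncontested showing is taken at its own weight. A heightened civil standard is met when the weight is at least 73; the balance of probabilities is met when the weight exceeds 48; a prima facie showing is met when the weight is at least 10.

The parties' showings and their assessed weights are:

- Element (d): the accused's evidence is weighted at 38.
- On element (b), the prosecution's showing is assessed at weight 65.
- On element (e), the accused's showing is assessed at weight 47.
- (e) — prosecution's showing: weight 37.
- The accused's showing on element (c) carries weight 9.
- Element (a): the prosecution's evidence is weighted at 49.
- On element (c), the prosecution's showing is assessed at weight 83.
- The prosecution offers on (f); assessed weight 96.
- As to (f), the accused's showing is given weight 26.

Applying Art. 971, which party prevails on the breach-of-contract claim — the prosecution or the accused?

Stage 1 (prosecution, the balance of probabilities, weight exceeds 48): (a) 49 > 48 — meets; (b) 65 > 48 — meets; (c) net 83−9=74 > 48 — meets.
  The prosecution carries Stage 1; the accused now bears the burden.
Stage 2 (accused, a prima facie showing, weight is at least 10): (d) 38 ≥ 10 — meets; (e) net 47−37=10 ≥ 10 — meets.
  Stage 2 carried; the burden shifts to the prosecution.
Stage 3 (prosecution, a heightened civil standard, weight is at least 73): (f) net 96−26=70 < 73 — fails.
  The prosecution does not carry Stage 3.
So the accused prevails.

accused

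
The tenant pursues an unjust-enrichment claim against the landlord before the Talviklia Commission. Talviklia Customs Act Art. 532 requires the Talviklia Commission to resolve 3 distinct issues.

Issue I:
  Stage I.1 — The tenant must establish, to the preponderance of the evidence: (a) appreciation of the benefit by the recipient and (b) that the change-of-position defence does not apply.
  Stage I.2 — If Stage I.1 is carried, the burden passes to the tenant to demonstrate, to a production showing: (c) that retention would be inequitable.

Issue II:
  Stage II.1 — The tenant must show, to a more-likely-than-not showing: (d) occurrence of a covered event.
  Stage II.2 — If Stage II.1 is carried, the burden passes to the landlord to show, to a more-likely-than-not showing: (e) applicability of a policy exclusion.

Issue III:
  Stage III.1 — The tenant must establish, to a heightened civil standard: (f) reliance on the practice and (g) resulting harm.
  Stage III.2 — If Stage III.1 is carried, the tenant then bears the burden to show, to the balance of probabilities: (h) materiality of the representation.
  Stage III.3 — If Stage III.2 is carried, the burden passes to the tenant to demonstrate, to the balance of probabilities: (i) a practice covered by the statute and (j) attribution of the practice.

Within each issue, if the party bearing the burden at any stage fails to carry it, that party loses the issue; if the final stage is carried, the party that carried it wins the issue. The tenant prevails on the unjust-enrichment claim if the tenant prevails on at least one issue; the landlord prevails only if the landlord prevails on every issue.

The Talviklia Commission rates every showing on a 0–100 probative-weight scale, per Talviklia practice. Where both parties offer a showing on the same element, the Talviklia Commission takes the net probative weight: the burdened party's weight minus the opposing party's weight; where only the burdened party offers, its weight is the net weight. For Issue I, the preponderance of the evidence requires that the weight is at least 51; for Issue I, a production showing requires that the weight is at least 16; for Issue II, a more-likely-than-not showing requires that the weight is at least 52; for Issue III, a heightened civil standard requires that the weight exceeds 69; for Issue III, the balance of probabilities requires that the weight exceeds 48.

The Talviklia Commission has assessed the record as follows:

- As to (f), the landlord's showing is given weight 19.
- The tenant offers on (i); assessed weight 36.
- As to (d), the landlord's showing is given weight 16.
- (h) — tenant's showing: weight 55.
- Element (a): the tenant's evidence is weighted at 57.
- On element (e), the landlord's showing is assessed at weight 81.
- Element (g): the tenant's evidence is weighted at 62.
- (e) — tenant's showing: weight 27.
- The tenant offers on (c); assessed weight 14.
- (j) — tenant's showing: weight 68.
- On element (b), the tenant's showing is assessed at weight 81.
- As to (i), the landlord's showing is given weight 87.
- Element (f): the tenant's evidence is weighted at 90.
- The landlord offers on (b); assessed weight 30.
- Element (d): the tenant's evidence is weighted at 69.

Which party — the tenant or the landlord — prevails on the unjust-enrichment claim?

— Issue I —
Stage I.1 (tenant, the preponderance of the evidence, weight is at least 51): (a) 57 ≥ 51 — meets; (b) net 81−30=51 ≥ 51 — meets.
  Stage I.1 carried; the burden remains with the tenant.
Stage I.2 (tenant, a production showing, weight is at least 16): (c) 14 < 16 — fails.
  Stage I.2 not carried; the tenant fails its burden.
So the landlord prevails on this issue.
— Issue II —
Stage II.1 — burden on tenant; standard: a more-likely-than-not showing (weight is at least 52).
    (d): 69 − 16 = 53 ≥ 52 [met]
  The tenant carries Stage II.1; the landlord now bears the burden.
Stage II.2 — burden on landlord; standard: a more-likely-than-not showing (weight is at least 52).
    (e): 81 − 27 = 54 ≥ 52 [met]
  Stage II.2 carried; the final stage is satisfied.
Every stage carried; the landlord prevails on this issue.
— Issue III —
At Stage III.1 the tenant must meet a heightened civil standard (weight exceeds 69): on (f) the weight is 90 less the opposing 19 gives net 71, > 69, so (f) meets the standard; on (g) the weight is 62, which does not exceed 69, so (g) does not meet the standard.
  Stage III.1 not carried; the tenant fails its burden.
The landlord prevails on this issue.
Per-issue: Issue I → landlord; Issue II → landlord; Issue III → landlord. The tenant must prevail on at least one issue; overall, the landlord prevails.

landlord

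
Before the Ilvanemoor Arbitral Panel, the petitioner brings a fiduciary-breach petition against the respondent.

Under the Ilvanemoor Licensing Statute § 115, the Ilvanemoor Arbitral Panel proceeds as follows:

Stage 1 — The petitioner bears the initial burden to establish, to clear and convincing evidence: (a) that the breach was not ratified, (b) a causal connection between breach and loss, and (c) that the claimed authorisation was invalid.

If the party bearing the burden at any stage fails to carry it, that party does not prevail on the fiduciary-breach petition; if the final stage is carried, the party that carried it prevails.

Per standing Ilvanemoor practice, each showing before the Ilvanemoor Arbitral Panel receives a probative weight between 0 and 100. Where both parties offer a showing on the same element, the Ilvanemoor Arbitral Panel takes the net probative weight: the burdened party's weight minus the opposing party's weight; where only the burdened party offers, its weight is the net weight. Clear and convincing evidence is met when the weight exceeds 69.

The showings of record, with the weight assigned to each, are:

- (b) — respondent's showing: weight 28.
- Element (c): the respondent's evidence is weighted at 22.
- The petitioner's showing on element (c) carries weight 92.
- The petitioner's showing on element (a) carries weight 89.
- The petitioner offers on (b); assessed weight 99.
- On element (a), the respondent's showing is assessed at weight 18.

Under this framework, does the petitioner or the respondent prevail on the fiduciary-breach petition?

petitioner

Stage 1 (petitioner, clear and convincing evidence, weight exceeds 69): (a) net 89−18=71 > 69 — meets; (b) net 99−28=71 > 69 — meets; (c) net 92−22=70 > 69 — meets.
  The petitioner carries the last stage.
Every stage carried; the petitioner prevails.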